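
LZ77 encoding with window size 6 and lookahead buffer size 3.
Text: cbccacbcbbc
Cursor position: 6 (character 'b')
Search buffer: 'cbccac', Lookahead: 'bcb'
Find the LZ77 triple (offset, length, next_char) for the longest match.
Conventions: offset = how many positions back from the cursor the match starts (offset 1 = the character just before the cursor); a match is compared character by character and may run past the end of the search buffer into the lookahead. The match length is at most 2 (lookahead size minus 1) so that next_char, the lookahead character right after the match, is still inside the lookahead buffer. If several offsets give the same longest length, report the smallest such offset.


Try each offset into the search buffer:
  offset=1 (pos 5, char 'c'): match length 0
  offset=2 (pos 4, char 'a'): match length 0
  offset=3 (pos 3, char 'c'): match length 0
  offset=4 (pos 2, char 'c'): match length 0
  offset=5 (pos 1, char 'b'): match length 2
  offset=6 (pos 0, char 'c'): match length 0
Longest match has length 2 at offset 5.
next_char = character at position 6 + 2 = 8 -> 'b'

Best match: offset=5, length=2 (matching 'bc' starting at position 1)
LZ77 triple: (5, 2, 'b')


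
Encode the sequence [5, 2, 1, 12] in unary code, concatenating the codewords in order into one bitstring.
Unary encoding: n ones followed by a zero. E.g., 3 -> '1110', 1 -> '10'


Encode each number as n ones followed by a terminating 0:
  5 -> 111110 (6 bits)
  2 -> 110 (3 bits)
  1 -> 10 (2 bits)
  12 -> 1111111111110 (13 bits)
Total length = 6 + 3 + 2 + 13 = 24 bits.

Unary([5, 2, 1, 12]) = 111110110101111111111110 (24 bits)


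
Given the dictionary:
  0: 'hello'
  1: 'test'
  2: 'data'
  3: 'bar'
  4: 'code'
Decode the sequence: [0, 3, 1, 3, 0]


Look up each index in the dictionary:
  0 -> 'hello'
  3 -> 'bar'
  1 -> 'test'
  3 -> 'bar'
  0 -> 'hello'

Decoded: "hello bar test bar hello"


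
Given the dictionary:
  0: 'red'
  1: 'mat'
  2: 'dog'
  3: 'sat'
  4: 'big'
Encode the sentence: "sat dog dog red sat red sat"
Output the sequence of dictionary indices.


Look up each word in the dictionary:
  'sat' -> 3
  'dog' -> 2
  'dog' -> 2
  'red' -> 0
  'sat' -> 3
  'red' -> 0
  'sat' -> 3

Encoded: [3, 2, 2, 0, 3, 0, 3]


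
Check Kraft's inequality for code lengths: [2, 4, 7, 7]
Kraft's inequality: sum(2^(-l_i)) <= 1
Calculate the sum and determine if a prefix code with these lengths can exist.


Sum = 2^(-2) + 2^(-4) + 2^(-7) + 2^(-7)
    = 0.25 + 0.0625 + 0.0078125 + 0.0078125
    = 42/128 = 0.328125
Since 0.328125 <= 1, Kraft's inequality IS satisfied.
A prefix code with these lengths CAN exist.

Kraft sum = 0.328125. Satisfied.


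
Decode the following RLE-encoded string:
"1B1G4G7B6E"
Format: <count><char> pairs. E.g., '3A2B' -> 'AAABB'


Expanding each <count><char> pair:
  1B -> 'B'
  1G -> 'G'
  4G -> 'GGGG'
  7B -> 'BBBBBBB'
  6E -> 'EEEEEE'

Decoded = BGGGGGBBBBBBBEEEEEE


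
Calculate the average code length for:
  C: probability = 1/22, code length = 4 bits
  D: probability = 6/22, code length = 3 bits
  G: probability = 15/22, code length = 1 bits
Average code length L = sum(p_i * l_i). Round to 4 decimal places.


Weighted contributions p_i * l_i:
  C: (1/22) * 4 = 4/22
  D: (6/22) * 3 = 18/22
  G: (15/22) * 1 = 15/22
Sum = (4 + 18 + 15)/22 = 37/22

L = 37/22 = 1.6818 bits/symbol


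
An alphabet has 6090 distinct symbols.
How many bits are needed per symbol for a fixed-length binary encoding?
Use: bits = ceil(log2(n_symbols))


log2(6090) = 12.5722
Bracket: 2^12 = 4096 < 6090 <= 2^13 = 8192
So ceil(log2(6090)) = 13

bits = ceil(log2(6090)) = ceil(12.5722) = 13 bits


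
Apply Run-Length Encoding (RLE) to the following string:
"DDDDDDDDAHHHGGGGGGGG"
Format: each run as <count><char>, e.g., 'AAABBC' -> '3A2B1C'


Scanning runs left to right:
  i=0: run of 'D' x 8 -> '8D'
  i=8: run of 'A' x 1 -> '1A'
  i=9: run of 'H' x 3 -> '3H'
  i=12: run of 'G' x 8 -> '8G'

RLE = 8D1A3H8G


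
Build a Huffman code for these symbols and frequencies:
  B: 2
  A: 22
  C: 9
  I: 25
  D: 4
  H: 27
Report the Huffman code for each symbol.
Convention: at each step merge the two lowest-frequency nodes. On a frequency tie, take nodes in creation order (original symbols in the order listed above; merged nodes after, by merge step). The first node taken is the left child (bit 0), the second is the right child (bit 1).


Huffman tree construction:
Step 1: Merge B(2) + D(4) = 6
Step 2: Merge (B+D)(6) + C(9) = 15
Step 3: Merge ((B+D)+C)(15) + A(22) = 37
Step 4: Merge I(25) + H(27) = 52
Step 5: Merge (((B+D)+C)+A)(37) + (I+H)(52) = 89
Read each symbol's code off the tree from the root (left child = 0, right child = 1).

Codes:
  B: 0000 (length 4)
  A: 01 (length 2)
  C: 001 (length 3)
  I: 10 (length 2)
  D: 0001 (length 4)
  H: 11 (length 2)
Average code length: 199/89 = 2.2360 bits/symbol


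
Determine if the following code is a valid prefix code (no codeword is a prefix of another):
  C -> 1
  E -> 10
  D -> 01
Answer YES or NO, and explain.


Checking each pair (does one codeword prefix another?):
  C='1' vs E='10': prefix -- VIOLATION

NO -- this is NOT a valid prefix code. C (1) is a prefix of E (10).


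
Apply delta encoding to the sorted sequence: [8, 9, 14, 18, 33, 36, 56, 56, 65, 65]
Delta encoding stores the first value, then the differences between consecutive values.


First value: 8
Deltas:
  9 - 8 = 1
  14 - 9 = 5
  18 - 14 = 4
  33 - 18 = 15
  36 - 33 = 3
  56 - 36 = 20
  56 - 56 = 0
  65 - 56 = 9
  65 - 65 = 0


Delta encoded: [8, 1, 5, 4, 15, 3, 20, 0, 9, 0]


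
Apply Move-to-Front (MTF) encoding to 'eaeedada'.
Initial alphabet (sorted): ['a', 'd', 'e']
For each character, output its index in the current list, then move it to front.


MTF encoding:
'e': index 2 in ['a', 'd', 'e'] -> ['e', 'a', 'd']
'a': index 1 in ['e', 'a', 'd'] -> ['a', 'e', 'd']
'e': index 1 in ['a', 'e', 'd'] -> ['e', 'a', 'd']
'e': index 0 in ['e', 'a', 'd'] -> ['e', 'a', 'd']
'd': index 2 in ['e', 'a', 'd'] -> ['d', 'e', 'a']
'a': index 2 in ['d', 'e', 'a'] -> ['a', 'd', 'e']
'd': index 1 in ['a', 'd', 'e'] -> ['d', 'a', 'e']
'a': index 1 in ['d', 'a', 'e'] -> ['a', 'd', 'e']


Output: [2, 1, 1, 0, 2, 2, 1, 1]


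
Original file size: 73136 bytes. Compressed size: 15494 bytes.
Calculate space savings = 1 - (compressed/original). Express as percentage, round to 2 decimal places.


ratio = compressed/original = 15494/73136 = 0.211852
savings = 1 - ratio = 1 - 0.211852 = 0.788148
as a percentage: 0.788148 * 100 = 78.81%

Space savings = 1 - 15494/73136 = 78.81%


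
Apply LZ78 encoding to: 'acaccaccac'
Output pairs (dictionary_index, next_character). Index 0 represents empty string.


LZ78 encoding steps:
Dictionary: {0: ''}
Step 1: w='' (idx 0), next='a' -> output (0, 'a'), add 'a' as idx 1
Step 2: w='' (idx 0), next='c' -> output (0, 'c'), add 'c' as idx 2
Step 3: w='a' (idx 1), next='c' -> output (1, 'c'), add 'ac' as idx 3
Step 4: w='c' (idx 2), next='a' -> output (2, 'a'), add 'ca' as idx 4
Step 5: w='c' (idx 2), next='c' -> output (2, 'c'), add 'cc' as idx 5
Step 6: w='ac' (idx 3), end of input -> output (3, '')


Encoded: [(0, 'a'), (0, 'c'), (1, 'c'), (2, 'a'), (2, 'c'), (3, '')]


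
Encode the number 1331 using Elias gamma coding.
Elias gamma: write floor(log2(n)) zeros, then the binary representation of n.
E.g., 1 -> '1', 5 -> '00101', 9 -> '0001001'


num_bits = floor(log2(1331)) + 1 = 11
leading_zeros = num_bits - 1 = 10
binary(1331) = 10100110011

Elias gamma(1331) = '0000000000' + '10100110011' = 000000000010100110011 (21 bits)


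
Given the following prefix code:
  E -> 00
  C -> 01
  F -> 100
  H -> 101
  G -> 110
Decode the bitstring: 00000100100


Decoding step by step:
Bits 00 -> E
Bits 00 -> E
Bits 01 -> C
Bits 00 -> E
Bits 100 -> F


Decoded message: EECEF


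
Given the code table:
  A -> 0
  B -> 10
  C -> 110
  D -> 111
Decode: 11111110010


Decoding:
111 -> D
111 -> D
10 -> B
0 -> A
10 -> B


Result: DDBAB


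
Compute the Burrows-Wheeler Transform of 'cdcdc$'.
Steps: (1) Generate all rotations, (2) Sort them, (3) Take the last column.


Rotations (sorted):
  0: $cdcdc -> last char: c
  1: c$cdcd -> last char: d
  2: cdc$cd -> last char: d
  3: cdcdc$ -> last char: $
  4: dc$cdc -> last char: c
  5: dcdc$c -> last char: c


BWT = cdd$cc


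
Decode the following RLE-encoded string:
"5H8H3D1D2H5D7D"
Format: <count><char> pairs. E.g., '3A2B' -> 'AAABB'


Expanding each <count><char> pair:
  5H -> 'HHHHH'
  8H -> 'HHHHHHHH'
  3D -> 'DDD'
  1D -> 'D'
  2H -> 'HH'
  5D -> 'DDDDD'
  7D -> 'DDDDDDD'

Decoded = HHHHHHHHHHHHHDDDDHHDDDDDDDDDDDD


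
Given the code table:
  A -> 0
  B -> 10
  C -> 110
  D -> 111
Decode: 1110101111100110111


Decoding:
111 -> D
0 -> A
10 -> B
111 -> D
110 -> C
0 -> A
110 -> C
111 -> D


Result: DABDCACD


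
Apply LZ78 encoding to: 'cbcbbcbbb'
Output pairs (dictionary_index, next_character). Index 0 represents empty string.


LZ78 encoding steps:
Dictionary: {0: ''}
Step 1: w='' (idx 0), next='c' -> output (0, 'c'), add 'c' as idx 1
Step 2: w='' (idx 0), next='b' -> output (0, 'b'), add 'b' as idx 2
Step 3: w='c' (idx 1), next='b' -> output (1, 'b'), add 'cb' as idx 3
Step 4: w='b' (idx 2), next='c' -> output (2, 'c'), add 'bc' as idx 4
Step 5: w='b' (idx 2), next='b' -> output (2, 'b'), add 'bb' as idx 5
Step 6: w='b' (idx 2), end of input -> output (2, '')


Encoded: [(0, 'c'), (0, 'b'), (1, 'b'), (2, 'c'), (2, 'b'), (2, '')]


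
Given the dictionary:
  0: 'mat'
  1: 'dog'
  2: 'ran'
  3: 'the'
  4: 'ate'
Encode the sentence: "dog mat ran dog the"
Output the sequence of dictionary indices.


Look up each word in the dictionary:
  'dog' -> 1
  'mat' -> 0
  'ran' -> 2
  'dog' -> 1
  'the' -> 3

Encoded: [1, 0, 2, 1, 3]


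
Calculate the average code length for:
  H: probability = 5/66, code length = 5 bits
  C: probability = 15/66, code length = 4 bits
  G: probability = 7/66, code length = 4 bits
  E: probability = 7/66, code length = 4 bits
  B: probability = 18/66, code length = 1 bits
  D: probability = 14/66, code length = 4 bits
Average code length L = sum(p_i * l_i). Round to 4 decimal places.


Weighted contributions p_i * l_i:
  H: (5/66) * 5 = 25/66
  C: (15/66) * 4 = 60/66
  G: (7/66) * 4 = 28/66
  E: (7/66) * 4 = 28/66
  B: (18/66) * 1 = 18/66
  D: (14/66) * 4 = 56/66
Sum = (25 + 60 + 28 + 28 + 18 + 56)/66 = 215/66

L = 215/66 = 3.2576 bits/symbol


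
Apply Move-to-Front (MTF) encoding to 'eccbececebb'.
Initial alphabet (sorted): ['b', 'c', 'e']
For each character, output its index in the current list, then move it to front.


MTF encoding:
'e': index 2 in ['b', 'c', 'e'] -> ['e', 'b', 'c']
'c': index 2 in ['e', 'b', 'c'] -> ['c', 'e', 'b']
'c': index 0 in ['c', 'e', 'b'] -> ['c', 'e', 'b']
'b': index 2 in ['c', 'e', 'b'] -> ['b', 'c', 'e']
'e': index 2 in ['b', 'c', 'e'] -> ['e', 'b', 'c']
'c': index 2 in ['e', 'b', 'c'] -> ['c', 'e', 'b']
'e': index 1 in ['c', 'e', 'b'] -> ['e', 'c', 'b']
'c': index 1 in ['e', 'c', 'b'] -> ['c', 'e', 'b']
'e': index 1 in ['c', 'e', 'b'] -> ['e', 'c', 'b']
'b': index 2 in ['e', 'c', 'b'] -> ['b', 'e', 'c']
'b': index 0 in ['b', 'e', 'c'] -> ['b', 'e', 'c']


Output: [2, 2, 0, 2, 2, 2, 1, 1, 1, 2, 0]


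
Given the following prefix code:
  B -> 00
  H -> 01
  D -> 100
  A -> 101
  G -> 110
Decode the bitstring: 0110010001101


Decoding step by step:
Bits 01 -> H
Bits 100 -> D
Bits 100 -> D
Bits 01 -> H
Bits 101 -> A


Decoded message: HDDHA


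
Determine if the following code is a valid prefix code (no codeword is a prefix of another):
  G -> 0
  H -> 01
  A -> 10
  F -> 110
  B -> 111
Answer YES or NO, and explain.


Checking each pair (does one codeword prefix another?):
  G='0' vs H='01': prefix -- VIOLATION

NO -- this is NOT a valid prefix code. G (0) is a prefix of H (01).


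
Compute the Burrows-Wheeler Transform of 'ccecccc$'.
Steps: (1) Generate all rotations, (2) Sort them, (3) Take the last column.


Rotations (sorted):
  0: $ccecccc -> last char: c
  1: c$cceccc -> last char: c
  2: cc$ccecc -> last char: c
  3: ccc$ccec -> last char: c
  4: cccc$cce -> last char: e
  5: ccecccc$ -> last char: $
  6: cecccc$c -> last char: c
  7: ecccc$cc -> last char: c


BWT = cccce$cc


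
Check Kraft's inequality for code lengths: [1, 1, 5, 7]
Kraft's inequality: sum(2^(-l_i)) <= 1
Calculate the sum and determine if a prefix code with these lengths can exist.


Sum = 2^(-1) + 2^(-1) + 2^(-5) + 2^(-7)
    = 0.5 + 0.5 + 0.03125 + 0.0078125
    = 133/128 = 1.0390625
Since 1.0390625 > 1, Kraft's inequality is NOT satisfied.
A prefix code with these lengths CANNOT exist.

Kraft sum = 1.0390625. Not satisfied.


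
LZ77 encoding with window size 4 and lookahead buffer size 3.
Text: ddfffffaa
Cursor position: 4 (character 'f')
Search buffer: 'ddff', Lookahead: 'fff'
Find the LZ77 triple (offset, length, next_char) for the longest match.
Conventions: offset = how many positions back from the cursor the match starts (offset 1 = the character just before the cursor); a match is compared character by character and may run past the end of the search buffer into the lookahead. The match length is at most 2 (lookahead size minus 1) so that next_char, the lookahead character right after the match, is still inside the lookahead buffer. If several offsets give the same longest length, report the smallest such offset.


Try each offset into the search buffer:
  offset=1 (pos 3, char 'f'): match length 2
  offset=2 (pos 2, char 'f'): match length 2
  offset=3 (pos 1, char 'd'): match length 0
  offset=4 (pos 0, char 'd'): match length 0
Longest match has length 2, found at offsets 1, 2; take the smallest, offset 1.
next_char = character at position 4 + 2 = 6 -> 'f'

Best match: offset=1, length=2 (matching 'ff' starting at position 3)
LZ77 triple: (1, 2, 'f')


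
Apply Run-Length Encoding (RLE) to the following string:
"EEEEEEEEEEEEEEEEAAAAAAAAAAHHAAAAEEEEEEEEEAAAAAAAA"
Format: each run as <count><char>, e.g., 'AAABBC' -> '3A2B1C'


Scanning runs left to right:
  i=0: run of 'E' x 16 -> '16E'
  i=16: run of 'A' x 10 -> '10A'
  i=26: run of 'H' x 2 -> '2H'
  i=28: run of 'A' x 4 -> '4A'
  i=32: run of 'E' x 9 -> '9E'
  i=41: run of 'A' x 8 -> '8A'

RLE = 16E10A2H4A9E8A


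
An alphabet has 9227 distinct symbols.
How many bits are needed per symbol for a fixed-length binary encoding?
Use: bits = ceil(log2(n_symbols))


log2(9227) = 13.1716
Bracket: 2^13 = 8192 < 9227 <= 2^14 = 16384
So ceil(log2(9227)) = 14

bits = ceil(log2(9227)) = ceil(13.1716) = 14 bits


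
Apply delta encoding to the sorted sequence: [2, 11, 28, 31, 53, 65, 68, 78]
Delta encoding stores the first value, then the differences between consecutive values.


First value: 2
Deltas:
  11 - 2 = 9
  28 - 11 = 17
  31 - 28 = 3
  53 - 31 = 22
  65 - 53 = 12
  68 - 65 = 3
  78 - 68 = 10


Delta encoded: [2, 9, 17, 3, 22, 12, 3, 10]


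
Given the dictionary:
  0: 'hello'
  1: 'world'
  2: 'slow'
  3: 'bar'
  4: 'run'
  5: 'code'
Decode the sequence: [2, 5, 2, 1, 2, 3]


Look up each index in the dictionary:
  2 -> 'slow'
  5 -> 'code'
  2 -> 'slow'
  1 -> 'world'
  2 -> 'slow'
  3 -> 'bar'

Decoded: "slow code slow world slow bar"


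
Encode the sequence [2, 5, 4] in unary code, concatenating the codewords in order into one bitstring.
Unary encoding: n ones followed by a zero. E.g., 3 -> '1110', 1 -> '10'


Encode each number as n ones followed by a terminating 0:
  2 -> 110 (3 bits)
  5 -> 111110 (6 bits)
  4 -> 11110 (5 bits)
Total length = 3 + 6 + 5 = 14 bits.

Unary([2, 5, 4]) = 11011111011110 (14 bits)


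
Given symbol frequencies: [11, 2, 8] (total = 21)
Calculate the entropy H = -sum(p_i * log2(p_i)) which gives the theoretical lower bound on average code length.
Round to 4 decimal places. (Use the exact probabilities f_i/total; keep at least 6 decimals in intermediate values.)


Per-symbol terms -p_i * log2(p_i) with p_i = f_i/21:
  p = 11/21 = 0.523810: log2(p) = -0.932886, -p*log2(p) = 0.488654
  p = 2/21 = 0.095238: log2(p) = -3.392317, -p*log2(p) = 0.323078
  p = 8/21 = 0.380952: log2(p) = -1.392317, -p*log2(p) = 0.530407
H = 0.488654 + 0.323078 + 0.530407 = 1.342139

H = 1.3421 bits/symbol


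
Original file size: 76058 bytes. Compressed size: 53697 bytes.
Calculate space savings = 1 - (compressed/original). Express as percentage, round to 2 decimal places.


ratio = compressed/original = 53697/76058 = 0.706001
savings = 1 - ratio = 1 - 0.706001 = 0.293999
as a percentage: 0.293999 * 100 = 29.4%

Space savings = 1 - 53697/76058 = 29.4%


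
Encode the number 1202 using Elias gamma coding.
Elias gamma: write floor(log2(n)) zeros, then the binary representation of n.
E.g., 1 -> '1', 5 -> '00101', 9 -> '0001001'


num_bits = floor(log2(1202)) + 1 = 11
leading_zeros = num_bits - 1 = 10
binary(1202) = 10010110010

Elias gamma(1202) = '0000000000' + '10010110010' = 000000000010010110010 (21 bits)


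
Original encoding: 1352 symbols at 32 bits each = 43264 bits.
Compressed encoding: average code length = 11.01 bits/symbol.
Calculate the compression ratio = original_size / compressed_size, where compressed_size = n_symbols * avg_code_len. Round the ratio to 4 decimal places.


original_size = n_symbols * orig_bits = 1352 * 32 = 43264 bits
compressed_size = n_symbols * avg_code_len = 1352 * 11.01 = 14885.52 bits
ratio = original_size / compressed_size = 43264 / 14885.52 = 2.9064

Compression ratio = 2.9064


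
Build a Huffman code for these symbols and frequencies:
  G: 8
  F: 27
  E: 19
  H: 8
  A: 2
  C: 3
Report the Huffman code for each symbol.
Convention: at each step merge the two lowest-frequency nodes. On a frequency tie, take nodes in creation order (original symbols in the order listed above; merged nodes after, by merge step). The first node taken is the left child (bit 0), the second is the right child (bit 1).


Huffman tree construction:
Step 1: Merge A(2) + C(3) = 5
Step 2: Merge (A+C)(5) + G(8) = 13
Step 3: Merge H(8) + ((A+C)+G)(13) = 21
Step 4: Merge E(19) + (H+((A+C)+G))(21) = 40
Step 5: Merge F(27) + (E+(H+((A+C)+G)))(40) = 67
Read each symbol's code off the tree from the root (left child = 0, right child = 1).

Codes:
  G: 1111 (length 4)
  F: 0 (length 1)
  E: 10 (length 2)
  H: 110 (length 3)
  A: 11100 (length 5)
  C: 11101 (length 5)
Average code length: 146/67 = 2.1791 bits/symbol


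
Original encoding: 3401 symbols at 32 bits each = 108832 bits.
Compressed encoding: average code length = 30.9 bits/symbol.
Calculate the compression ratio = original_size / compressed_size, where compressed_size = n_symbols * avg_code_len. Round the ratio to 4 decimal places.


original_size = n_symbols * orig_bits = 3401 * 32 = 108832 bits
compressed_size = n_symbols * avg_code_len = 3401 * 30.9 = 105090.9 bits
ratio = original_size / compressed_size = 108832 / 105090.9 = 1.0356

Compression ratio = 1.0356


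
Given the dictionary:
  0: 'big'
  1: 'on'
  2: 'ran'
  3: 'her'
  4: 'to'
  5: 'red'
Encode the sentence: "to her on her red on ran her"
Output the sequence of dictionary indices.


Look up each word in the dictionary:
  'to' -> 4
  'her' -> 3
  'on' -> 1
  'her' -> 3
  'red' -> 5
  'on' -> 1
  'ran' -> 2
  'her' -> 3

Encoded: [4, 3, 1, 3, 5, 1, 2, 3]


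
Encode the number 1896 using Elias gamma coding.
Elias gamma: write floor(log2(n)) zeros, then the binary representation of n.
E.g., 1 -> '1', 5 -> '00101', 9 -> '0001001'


num_bits = floor(log2(1896)) + 1 = 11
leading_zeros = num_bits - 1 = 10
binary(1896) = 11101101000

Elias gamma(1896) = '0000000000' + '11101101000' = 000000000011101101000 (21 bits)


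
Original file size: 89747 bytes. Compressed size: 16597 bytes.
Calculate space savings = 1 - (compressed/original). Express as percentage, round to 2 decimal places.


ratio = compressed/original = 16597/89747 = 0.184931
savings = 1 - ratio = 1 - 0.184931 = 0.815069
as a percentage: 0.815069 * 100 = 81.51%

Space savings = 1 - 16597/89747 = 81.51%


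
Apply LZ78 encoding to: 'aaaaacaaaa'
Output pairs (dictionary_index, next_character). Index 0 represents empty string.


LZ78 encoding steps:
Dictionary: {0: ''}
Step 1: w='' (idx 0), next='a' -> output (0, 'a'), add 'a' as idx 1
Step 2: w='a' (idx 1), next='a' -> output (1, 'a'), add 'aa' as idx 2
Step 3: w='aa' (idx 2), next='c' -> output (2, 'c'), add 'aac' as idx 3
Step 4: w='aa' (idx 2), next='a' -> output (2, 'a'), add 'aaa' as idx 4
Step 5: w='a' (idx 1), end of input -> output (1, '')


Encoded: [(0, 'a'), (1, 'a'), (2, 'c'), (2, 'a'), (1, '')]


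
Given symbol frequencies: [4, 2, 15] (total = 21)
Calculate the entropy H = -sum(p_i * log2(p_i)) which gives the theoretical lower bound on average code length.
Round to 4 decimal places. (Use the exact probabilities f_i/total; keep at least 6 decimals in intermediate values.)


Per-symbol terms -p_i * log2(p_i) with p_i = f_i/21:
  p = 4/21 = 0.190476: log2(p) = -2.392317, -p*log2(p) = 0.455680
  p = 2/21 = 0.095238: log2(p) = -3.392317, -p*log2(p) = 0.323078
  p = 15/21 = 0.714286: log2(p) = -0.485427, -p*log2(p) = 0.346733
H = 0.455680 + 0.323078 + 0.346733 = 1.125491

H = 1.1255 bits/symbol


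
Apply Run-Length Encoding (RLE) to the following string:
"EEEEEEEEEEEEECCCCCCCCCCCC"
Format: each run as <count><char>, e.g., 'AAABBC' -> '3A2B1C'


Scanning runs left to right:
  i=0: run of 'E' x 13 -> '13E'
  i=13: run of 'C' x 12 -> '12C'

RLE = 13E12C


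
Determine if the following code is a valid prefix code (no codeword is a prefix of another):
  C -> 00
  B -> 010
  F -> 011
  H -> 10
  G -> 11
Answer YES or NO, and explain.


Checking each pair (does one codeword prefix another?):
  C='00' vs B='010': no prefix
  C='00' vs F='011': no prefix
  C='00' vs H='10': no prefix
  C='00' vs G='11': no prefix
  B='010' vs C='00': no prefix
  B='010' vs F='011': no prefix
  B='010' vs H='10': no prefix
  B='010' vs G='11': no prefix
  F='011' vs C='00': no prefix
  F='011' vs B='010': no prefix
  F='011' vs H='10': no prefix
  F='011' vs G='11': no prefix
  H='10' vs C='00': no prefix
  H='10' vs B='010': no prefix
  H='10' vs F='011': no prefix
  H='10' vs G='11': no prefix
  G='11' vs C='00': no prefix
  G='11' vs B='010': no prefix
  G='11' vs F='011': no prefix
  G='11' vs H='10': no prefix
No violation found over all pairs.

YES -- this is a valid prefix code. No codeword is a prefix of any other codeword.


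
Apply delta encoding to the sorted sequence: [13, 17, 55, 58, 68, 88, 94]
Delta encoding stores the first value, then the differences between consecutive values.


First value: 13
Deltas:
  17 - 13 = 4
  55 - 17 = 38
  58 - 55 = 3
  68 - 58 = 10
  88 - 68 = 20
  94 - 88 = 6


Delta encoded: [13, 4, 38, 3, 10, 20, 6]


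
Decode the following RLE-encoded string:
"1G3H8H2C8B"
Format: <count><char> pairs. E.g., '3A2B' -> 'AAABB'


Expanding each <count><char> pair:
  1G -> 'G'
  3H -> 'HHH'
  8H -> 'HHHHHHHH'
  2C -> 'CC'
  8B -> 'BBBBBBBB'

Decoded = GHHHHHHHHHHHCCBBBBBBBB


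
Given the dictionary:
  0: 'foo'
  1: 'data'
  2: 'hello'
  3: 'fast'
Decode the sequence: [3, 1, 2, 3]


Look up each index in the dictionary:
  3 -> 'fast'
  1 -> 'data'
  2 -> 'hello'
  3 -> 'fast'

Decoded: "fast data hello fast"


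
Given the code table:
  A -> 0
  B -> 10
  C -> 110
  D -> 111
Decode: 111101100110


Decoding:
111 -> D
10 -> B
110 -> C
0 -> A
110 -> C


Result: DBCAC


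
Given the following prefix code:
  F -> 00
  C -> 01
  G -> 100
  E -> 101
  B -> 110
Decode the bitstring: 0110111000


Decoding step by step:
Bits 01 -> C
Bits 101 -> E
Bits 110 -> B
Bits 00 -> F


Decoded message: CEBF


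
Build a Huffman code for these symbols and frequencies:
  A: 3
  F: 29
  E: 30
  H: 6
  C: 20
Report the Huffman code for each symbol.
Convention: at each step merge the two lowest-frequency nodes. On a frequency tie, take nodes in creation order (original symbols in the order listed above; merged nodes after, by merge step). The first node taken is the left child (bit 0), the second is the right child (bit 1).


Huffman tree construction:
Step 1: Merge A(3) + H(6) = 9
Step 2: Merge (A+H)(9) + C(20) = 29
Step 3: Merge F(29) + ((A+H)+C)(29) = 58
Step 4: Merge E(30) + (F+((A+H)+C))(58) = 88
Read each symbol's code off the tree from the root (left child = 0, right child = 1).

Codes:
  A: 1100 (length 4)
  F: 10 (length 2)
  E: 0 (length 1)
  H: 1101 (length 4)
  C: 111 (length 3)
Average code length: 184/88 = 2.0909 bits/symbol


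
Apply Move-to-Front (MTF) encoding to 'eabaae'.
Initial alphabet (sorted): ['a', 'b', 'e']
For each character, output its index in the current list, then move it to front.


MTF encoding:
'e': index 2 in ['a', 'b', 'e'] -> ['e', 'a', 'b']
'a': index 1 in ['e', 'a', 'b'] -> ['a', 'e', 'b']
'b': index 2 in ['a', 'e', 'b'] -> ['b', 'a', 'e']
'a': index 1 in ['b', 'a', 'e'] -> ['a', 'b', 'e']
'a': index 0 in ['a', 'b', 'e'] -> ['a', 'b', 'e']
'e': index 2 in ['a', 'b', 'e'] -> ['e', 'a', 'b']


Output: [2, 1, 2, 1, 0, 2]


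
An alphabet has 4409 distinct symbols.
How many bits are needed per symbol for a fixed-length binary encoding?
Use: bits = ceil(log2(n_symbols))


log2(4409) = 12.1062
Bracket: 2^12 = 4096 < 4409 <= 2^13 = 8192
So ceil(log2(4409)) = 13

bits = ceil(log2(4409)) = ceil(12.1062) = 13 bits


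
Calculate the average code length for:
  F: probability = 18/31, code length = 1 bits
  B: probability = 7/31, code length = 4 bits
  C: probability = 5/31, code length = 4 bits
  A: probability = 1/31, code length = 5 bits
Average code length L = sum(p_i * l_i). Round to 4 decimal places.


Weighted contributions p_i * l_i:
  F: (18/31) * 1 = 18/31
  B: (7/31) * 4 = 28/31
  C: (5/31) * 4 = 20/31
  A: (1/31) * 5 = 5/31
Sum = (18 + 28 + 20 + 5)/31 = 71/31

L = 71/31 = 2.2903 bits/symbol


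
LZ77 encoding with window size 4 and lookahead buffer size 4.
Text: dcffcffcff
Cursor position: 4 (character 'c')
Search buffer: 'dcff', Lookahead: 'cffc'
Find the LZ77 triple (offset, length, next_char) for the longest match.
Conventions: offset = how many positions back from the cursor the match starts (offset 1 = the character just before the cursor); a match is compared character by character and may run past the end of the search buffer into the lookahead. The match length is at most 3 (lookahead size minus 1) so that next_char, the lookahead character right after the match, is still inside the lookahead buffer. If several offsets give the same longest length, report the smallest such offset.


Try each offset into the search buffer:
  offset=1 (pos 3, char 'f'): match length 0
  offset=2 (pos 2, char 'f'): match length 0
  offset=3 (pos 1, char 'c'): match length 3
  offset=4 (pos 0, char 'd'): match length 0
Longest match has length 3 at offset 3.
next_char = character at position 4 + 3 = 7 -> 'c'

Best match: offset=3, length=3 (matching 'cff' starting at position 1)
LZ77 triple: (3, 3, 'c')


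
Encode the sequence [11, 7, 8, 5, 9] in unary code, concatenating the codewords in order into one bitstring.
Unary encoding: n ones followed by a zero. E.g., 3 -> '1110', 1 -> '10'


Encode each number as n ones followed by a terminating 0:
  11 -> 111111111110 (12 bits)
  7 -> 11111110 (8 bits)
  8 -> 111111110 (9 bits)
  5 -> 111110 (6 bits)
  9 -> 1111111110 (10 bits)
Total length = 12 + 8 + 9 + 6 + 10 = 45 bits.

Unary([11, 7, 8, 5, 9]) = 111111111110111111101111111101111101111111110 (45 bits)


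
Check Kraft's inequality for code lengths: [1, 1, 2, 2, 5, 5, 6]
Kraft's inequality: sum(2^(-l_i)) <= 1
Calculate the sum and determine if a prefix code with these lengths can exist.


Sum = 2^(-1) + 2^(-1) + 2^(-2) + 2^(-2) + 2^(-5) + 2^(-5) + 2^(-6)
    = 0.5 + 0.5 + 0.25 + 0.25 + 0.03125 + 0.03125 + 0.015625
    = 101/64 = 1.578125
Since 1.578125 > 1, Kraft's inequality is NOT satisfied.
A prefix code with these lengths CANNOT exist.

Kraft sum = 1.578125. Not satisfied.


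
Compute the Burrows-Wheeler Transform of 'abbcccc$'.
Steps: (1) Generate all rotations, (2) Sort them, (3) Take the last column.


Rotations (sorted):
  0: $abbcccc -> last char: c
  1: abbcccc$ -> last char: $
  2: bbcccc$a -> last char: a
  3: bcccc$ab -> last char: b
  4: c$abbccc -> last char: c
  5: cc$abbcc -> last char: c
  6: ccc$abbc -> last char: c
  7: cccc$abb -> last char: b


BWT = c$abcccb


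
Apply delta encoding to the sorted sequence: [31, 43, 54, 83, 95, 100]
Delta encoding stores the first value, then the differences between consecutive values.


First value: 31
Deltas:
  43 - 31 = 12
  54 - 43 = 11
  83 - 54 = 29
  95 - 83 = 12
  100 - 95 = 5


Delta encoded: [31, 12, 11, 29, 12, 5]


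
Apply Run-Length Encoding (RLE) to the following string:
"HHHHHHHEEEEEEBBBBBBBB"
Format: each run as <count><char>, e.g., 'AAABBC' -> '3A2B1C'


Scanning runs left to right:
  i=0: run of 'H' x 7 -> '7H'
  i=7: run of 'E' x 6 -> '6E'
  i=13: run of 'B' x 8 -> '8B'

RLE = 7H6E8B


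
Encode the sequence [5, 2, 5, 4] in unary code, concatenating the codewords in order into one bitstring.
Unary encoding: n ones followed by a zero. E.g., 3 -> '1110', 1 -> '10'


Encode each number as n ones followed by a terminating 0:
  5 -> 111110 (6 bits)
  2 -> 110 (3 bits)
  5 -> 111110 (6 bits)
  4 -> 11110 (5 bits)
Total length = 6 + 3 + 6 + 5 = 20 bits.

Unary([5, 2, 5, 4]) = 11111011011111011110 (20 bits)


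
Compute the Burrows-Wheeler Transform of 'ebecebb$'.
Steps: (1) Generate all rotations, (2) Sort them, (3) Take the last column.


Rotations (sorted):
  0: $ebecebb -> last char: b
  1: b$ebeceb -> last char: b
  2: bb$ebece -> last char: e
  3: becebb$e -> last char: e
  4: cebb$ebe -> last char: e
  5: ebb$ebec -> last char: c
  6: ebecebb$ -> last char: $
  7: ecebb$eb -> last char: b


BWT = bbeeec$b


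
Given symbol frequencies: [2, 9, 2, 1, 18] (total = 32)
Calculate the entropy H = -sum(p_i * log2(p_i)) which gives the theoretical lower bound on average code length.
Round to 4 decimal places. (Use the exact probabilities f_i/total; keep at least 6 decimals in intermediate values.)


Per-symbol terms -p_i * log2(p_i) with p_i = f_i/32:
  p = 2/32 = 0.062500: log2(p) = -4.000000, -p*log2(p) = 0.250000
  p = 9/32 = 0.281250: log2(p) = -1.830075, -p*log2(p) = 0.514709
  p = 2/32 = 0.062500: log2(p) = -4.000000, -p*log2(p) = 0.250000
  p = 1/32 = 0.031250: log2(p) = -5.000000, -p*log2(p) = 0.156250
  p = 18/32 = 0.562500: log2(p) = -0.830075, -p*log2(p) = 0.466917
H = 0.250000 + 0.514709 + 0.250000 + 0.156250 + 0.466917 = 1.637876

H = 1.6379 bits/symbol


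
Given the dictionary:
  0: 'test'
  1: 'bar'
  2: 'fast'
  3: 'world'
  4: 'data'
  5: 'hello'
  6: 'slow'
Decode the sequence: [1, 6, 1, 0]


Look up each index in the dictionary:
  1 -> 'bar'
  6 -> 'slow'
  1 -> 'bar'
  0 -> 'test'

Decoded: "bar slow bar test"


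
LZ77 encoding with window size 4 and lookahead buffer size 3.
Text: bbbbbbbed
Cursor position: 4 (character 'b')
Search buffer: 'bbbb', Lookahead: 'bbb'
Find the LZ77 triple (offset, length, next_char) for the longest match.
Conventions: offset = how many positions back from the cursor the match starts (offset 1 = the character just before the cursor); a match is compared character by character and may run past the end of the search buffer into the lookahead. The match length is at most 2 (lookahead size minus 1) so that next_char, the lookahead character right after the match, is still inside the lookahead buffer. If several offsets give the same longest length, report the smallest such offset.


Try each offset into the search buffer:
  offset=1 (pos 3, char 'b'): match length 2
  offset=2 (pos 2, char 'b'): match length 2
  offset=3 (pos 1, char 'b'): match length 2
  offset=4 (pos 0, char 'b'): match length 2
Longest match has length 2, found at offsets 1, 2, 3, 4; take the smallest, offset 1.
next_char = character at position 4 + 2 = 6 -> 'b'

Best match: offset=1, length=2 (matching 'bb' starting at position 3)
LZ77 triple: (1, 2, 'b')


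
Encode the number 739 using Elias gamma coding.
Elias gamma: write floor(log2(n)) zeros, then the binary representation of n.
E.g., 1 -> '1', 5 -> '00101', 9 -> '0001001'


num_bits = floor(log2(739)) + 1 = 10
leading_zeros = num_bits - 1 = 9
binary(739) = 1011100011

Elias gamma(739) = '000000000' + '1011100011' = 0000000001011100011 (19 bits)


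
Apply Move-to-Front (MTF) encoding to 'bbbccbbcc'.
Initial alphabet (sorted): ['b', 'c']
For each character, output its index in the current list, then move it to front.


MTF encoding:
'b': index 0 in ['b', 'c'] -> ['b', 'c']
'b': index 0 in ['b', 'c'] -> ['b', 'c']
'b': index 0 in ['b', 'c'] -> ['b', 'c']
'c': index 1 in ['b', 'c'] -> ['c', 'b']
'c': index 0 in ['c', 'b'] -> ['c', 'b']
'b': index 1 in ['c', 'b'] -> ['b', 'c']
'b': index 0 in ['b', 'c'] -> ['b', 'c']
'c': index 1 in ['b', 'c'] -> ['c', 'b']
'c': index 0 in ['c', 'b'] -> ['c', 'b']


Output: [0, 0, 0, 1, 0, 1, 0, 1, 0]


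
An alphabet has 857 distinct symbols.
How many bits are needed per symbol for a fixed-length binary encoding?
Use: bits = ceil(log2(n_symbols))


log2(857) = 9.7432
Bracket: 2^9 = 512 < 857 <= 2^10 = 1024
So ceil(log2(857)) = 10

bits = ceil(log2(857)) = ceil(9.7432) = 10 bits


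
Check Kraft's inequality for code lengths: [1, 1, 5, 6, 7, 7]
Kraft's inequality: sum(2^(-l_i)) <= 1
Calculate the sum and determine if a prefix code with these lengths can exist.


Sum = 2^(-1) + 2^(-1) + 2^(-5) + 2^(-6) + 2^(-7) + 2^(-7)
    = 0.5 + 0.5 + 0.03125 + 0.015625 + 0.0078125 + 0.0078125
    = 136/128 = 1.0625
Since 1.0625 > 1, Kraft's inequality is NOT satisfied.
A prefix code with these lengths CANNOT exist.

Kraft sum = 1.0625. Not satisfied.


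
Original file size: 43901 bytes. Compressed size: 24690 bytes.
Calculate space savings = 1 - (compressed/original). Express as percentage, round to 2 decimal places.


ratio = compressed/original = 24690/43901 = 0.562402
savings = 1 - ratio = 1 - 0.562402 = 0.437598
as a percentage: 0.437598 * 100 = 43.76%

Space savings = 1 - 24690/43901 = 43.76%


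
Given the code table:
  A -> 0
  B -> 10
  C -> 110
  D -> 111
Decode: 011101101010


Decoding:
0 -> A
111 -> D
0 -> A
110 -> C
10 -> B
10 -> B


Result: ADACBB


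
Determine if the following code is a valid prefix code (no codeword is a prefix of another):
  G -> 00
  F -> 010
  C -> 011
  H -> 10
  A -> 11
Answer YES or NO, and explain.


Checking each pair (does one codeword prefix another?):
  G='00' vs F='010': no prefix
  G='00' vs C='011': no prefix
  G='00' vs H='10': no prefix
  G='00' vs A='11': no prefix
  F='010' vs G='00': no prefix
  F='010' vs C='011': no prefix
  F='010' vs H='10': no prefix
  F='010' vs A='11': no prefix
  C='011' vs G='00': no prefix
  C='011' vs F='010': no prefix
  C='011' vs H='10': no prefix
  C='011' vs A='11': no prefix
  H='10' vs G='00': no prefix
  H='10' vs F='010': no prefix
  H='10' vs C='011': no prefix
  H='10' vs A='11': no prefix
  A='11' vs G='00': no prefix
  A='11' vs F='010': no prefix
  A='11' vs C='011': no prefix
  A='11' vs H='10': no prefix
No violation found over all pairs.

YES -- this is a valid prefix code. No codeword is a prefix of any other codeword.


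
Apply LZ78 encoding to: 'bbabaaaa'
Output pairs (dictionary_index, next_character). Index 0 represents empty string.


LZ78 encoding steps:
Dictionary: {0: ''}
Step 1: w='' (idx 0), next='b' -> output (0, 'b'), add 'b' as idx 1
Step 2: w='b' (idx 1), next='a' -> output (1, 'a'), add 'ba' as idx 2
Step 3: w='ba' (idx 2), next='a' -> output (2, 'a'), add 'baa' as idx 3
Step 4: w='' (idx 0), next='a' -> output (0, 'a'), add 'a' as idx 4
Step 5: w='a' (idx 4), end of input -> output (4, '')


Encoded: [(0, 'b'), (1, 'a'), (2, 'a'), (0, 'a'), (4, '')]


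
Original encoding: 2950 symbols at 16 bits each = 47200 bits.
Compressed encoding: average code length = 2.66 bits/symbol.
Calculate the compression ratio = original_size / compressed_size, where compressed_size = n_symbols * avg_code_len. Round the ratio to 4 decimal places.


original_size = n_symbols * orig_bits = 2950 * 16 = 47200 bits
compressed_size = n_symbols * avg_code_len = 2950 * 2.66 = 7847.0 bits
ratio = original_size / compressed_size = 47200 / 7847.0 = 6.015

Compression ratio = 6.015


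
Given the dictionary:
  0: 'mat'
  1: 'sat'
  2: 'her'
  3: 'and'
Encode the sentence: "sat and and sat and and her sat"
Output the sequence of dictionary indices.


Look up each word in the dictionary:
  'sat' -> 1
  'and' -> 3
  'and' -> 3
  'sat' -> 1
  'and' -> 3
  'and' -> 3
  'her' -> 2
  'sat' -> 1

Encoded: [1, 3, 3, 1, 3, 3, 2, 1]


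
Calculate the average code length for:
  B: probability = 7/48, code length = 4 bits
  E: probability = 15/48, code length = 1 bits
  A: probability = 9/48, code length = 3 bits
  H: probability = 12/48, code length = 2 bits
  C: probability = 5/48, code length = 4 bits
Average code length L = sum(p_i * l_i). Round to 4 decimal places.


Weighted contributions p_i * l_i:
  B: (7/48) * 4 = 28/48
  E: (15/48) * 1 = 15/48
  A: (9/48) * 3 = 27/48
  H: (12/48) * 2 = 24/48
  C: (5/48) * 4 = 20/48
Sum = (28 + 15 + 27 + 24 + 20)/48 = 114/48

L = 114/48 = 2.3750 bits/symbol


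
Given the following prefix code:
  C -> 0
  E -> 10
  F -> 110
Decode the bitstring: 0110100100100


Decoding step by step:
Bits 0 -> C
Bits 110 -> F
Bits 10 -> E
Bits 0 -> C
Bits 10 -> E
Bits 0 -> C
Bits 10 -> E
Bits 0 -> C


Decoded message: CFECECEC


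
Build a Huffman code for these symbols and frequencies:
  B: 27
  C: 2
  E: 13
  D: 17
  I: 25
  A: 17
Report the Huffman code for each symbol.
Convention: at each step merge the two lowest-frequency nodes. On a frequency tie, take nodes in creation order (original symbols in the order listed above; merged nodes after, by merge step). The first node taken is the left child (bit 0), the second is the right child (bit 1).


Huffman tree construction:
Step 1: Merge C(2) + E(13) = 15
Step 2: Merge (C+E)(15) + D(17) = 32
Step 3: Merge A(17) + I(25) = 42
Step 4: Merge B(27) + ((C+E)+D)(32) = 59
Step 5: Merge (A+I)(42) + (B+((C+E)+D))(59) = 101
Read each symbol's code off the tree from the root (left child = 0, right child = 1).

Codes:
  B: 10 (length 2)
  C: 1100 (length 4)
  E: 1101 (length 4)
  D: 111 (length 3)
  I: 01 (length 2)
  A: 00 (length 2)
Average code length: 249/101 = 2.4653 bits/symbol


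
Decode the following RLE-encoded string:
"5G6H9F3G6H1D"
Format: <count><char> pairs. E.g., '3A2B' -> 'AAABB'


Expanding each <count><char> pair:
  5G -> 'GGGGG'
  6H -> 'HHHHHH'
  9F -> 'FFFFFFFFF'
  3G -> 'GGG'
  6H -> 'HHHHHH'
  1D -> 'D'

Decoded = GGGGGHHHHHHFFFFFFFFFGGGHHHHHHD


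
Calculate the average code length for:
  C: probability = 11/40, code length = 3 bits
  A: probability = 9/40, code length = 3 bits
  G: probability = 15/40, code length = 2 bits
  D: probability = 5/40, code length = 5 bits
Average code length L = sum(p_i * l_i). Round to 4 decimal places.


Weighted contributions p_i * l_i:
  C: (11/40) * 3 = 33/40
  A: (9/40) * 3 = 27/40
  G: (15/40) * 2 = 30/40
  D: (5/40) * 5 = 25/40
Sum = (33 + 27 + 30 + 25)/40 = 115/40

L = 115/40 = 2.8750 bits/symbol


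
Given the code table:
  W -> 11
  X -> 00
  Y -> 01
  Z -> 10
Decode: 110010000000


Decoding:
11 -> W
00 -> X
10 -> Z
00 -> X
00 -> X
00 -> X


Result: WXZXXX


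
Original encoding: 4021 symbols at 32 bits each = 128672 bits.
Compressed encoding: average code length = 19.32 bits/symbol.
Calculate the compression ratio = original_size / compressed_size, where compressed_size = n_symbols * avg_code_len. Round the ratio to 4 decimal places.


original_size = n_symbols * orig_bits = 4021 * 32 = 128672 bits
compressed_size = n_symbols * avg_code_len = 4021 * 19.32 = 77685.72 bits
ratio = original_size / compressed_size = 128672 / 77685.72 = 1.6563

Compression ratio = 1.6563


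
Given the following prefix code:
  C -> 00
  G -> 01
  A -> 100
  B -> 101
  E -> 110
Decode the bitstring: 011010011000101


Decoding step by step:
Bits 01 -> G
Bits 101 -> B
Bits 00 -> C
Bits 110 -> E
Bits 00 -> C
Bits 101 -> B


Decoded message: GBCECB
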